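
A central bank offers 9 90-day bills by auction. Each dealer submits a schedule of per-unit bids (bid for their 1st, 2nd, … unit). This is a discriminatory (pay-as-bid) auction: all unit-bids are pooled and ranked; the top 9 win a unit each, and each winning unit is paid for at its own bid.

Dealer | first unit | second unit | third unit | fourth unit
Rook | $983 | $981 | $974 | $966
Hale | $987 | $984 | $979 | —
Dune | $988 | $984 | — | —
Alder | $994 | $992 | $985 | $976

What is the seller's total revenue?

Total revenue: $8,878

Merging the schedules and taking the best 9: 994 (Alder-1), 992 (Alder-2), 988 (Dune-1), 987 (Hale-1), 985 (Alder-3), 984 (Hale-2), 984 (Dune-2), 983 (Rook-1), 981 (Rook-2)
Next rejected bid: $979 (not a price — pay-as-bid).
Each winning unit pays its own bid.
Revenue = 994 + 992 + 988 + 987 + 985 + 984 + 984 + 983 + 981 = $8,878.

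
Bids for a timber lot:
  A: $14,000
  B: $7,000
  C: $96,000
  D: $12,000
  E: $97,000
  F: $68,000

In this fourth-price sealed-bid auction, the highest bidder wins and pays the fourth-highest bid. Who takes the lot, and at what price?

E pays $14,000

Fourth-price sealed-bid auction: the highest bidder wins and pays the fourth-highest bid.
Bids in order: 97,000 (E) > 96,000 (C) > 68,000 (F) > 14,000 (A) > 12,000 (D) > 7,000 (B)
E is highest; pays the fourth-highest bid, $14,000.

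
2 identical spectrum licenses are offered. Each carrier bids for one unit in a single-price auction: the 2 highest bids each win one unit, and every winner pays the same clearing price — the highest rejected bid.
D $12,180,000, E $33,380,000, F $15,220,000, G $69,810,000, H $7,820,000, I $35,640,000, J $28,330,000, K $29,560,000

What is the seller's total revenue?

Total revenue: $66,760,000

Bids ranked high→low: 69,810,000 (G), 35,640,000 (I), 33,380,000 (E), 29,560,000 (K), …
Winners (2 units): G, I.
Highest unsuccessful bid: $33,380,000 → clearing price.
Total revenue = 2 × $33,380,000 = $66,760,000.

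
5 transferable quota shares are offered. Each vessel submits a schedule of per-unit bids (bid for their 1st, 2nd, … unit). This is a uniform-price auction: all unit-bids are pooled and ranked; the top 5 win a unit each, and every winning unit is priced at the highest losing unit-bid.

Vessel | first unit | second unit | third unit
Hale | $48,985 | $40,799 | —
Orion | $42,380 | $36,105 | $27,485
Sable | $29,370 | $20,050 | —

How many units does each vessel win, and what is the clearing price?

Hale 2, Orion 2, Sable 1; clearing price $27,485

All unit-bids, highest first — top 5: 48,985 (Hale-1), 42,380 (Orion-1), 40,799 (Hale-2), 36,105 (Orion-2), 29,370 (Sable-1)
Highest rejected unit-bid = $27,485.
Allocation: Hale 2, Orion 2, Sable 1.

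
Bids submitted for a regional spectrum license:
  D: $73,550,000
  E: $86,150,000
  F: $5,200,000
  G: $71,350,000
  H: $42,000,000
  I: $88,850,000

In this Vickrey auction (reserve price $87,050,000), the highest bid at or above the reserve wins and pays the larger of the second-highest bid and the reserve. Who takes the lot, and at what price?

Bids ranked: 88,850,000 (I) > 86,150,000 (E) > 73,550,000 (D) > 71,350,000 (G) > 42,000,000 (H) > 5,200,000 (F)
Highest eligible bid: I at $88,850,000.
Second-highest bid $86,150,000 is below the reserve $87,050,000, so the reserve binds → payment $87,050,000.

I pays $87,050,000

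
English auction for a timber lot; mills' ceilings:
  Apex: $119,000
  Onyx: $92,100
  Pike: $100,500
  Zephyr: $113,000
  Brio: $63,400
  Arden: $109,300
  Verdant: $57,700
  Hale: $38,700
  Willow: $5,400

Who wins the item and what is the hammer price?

Open ascending-bid auction: the price rises until one bidder remains; the winner pays the price at which the last rival dropped out.
Limits ranked: 119,000 (Apex) > 113,000 (Zephyr) > 109,300 (Arden) > 100,500 (Pike) > 92,100 (Onyx) > 63,400 (Brio) > …
Zephyr is the last rival to drop out, at $113,000; Apex remains and wins at that price.

Apex wins at $113,000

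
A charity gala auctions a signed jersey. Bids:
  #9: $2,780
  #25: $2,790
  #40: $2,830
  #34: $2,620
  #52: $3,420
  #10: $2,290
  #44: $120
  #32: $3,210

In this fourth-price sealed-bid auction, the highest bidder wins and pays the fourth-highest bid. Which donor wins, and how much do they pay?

#52 pays $2,790

Bids in order: 3,420 (#52) > 3,210 (#32) > 2,830 (#40) > 2,790 (#25) > 2,780 (#9) > 2,620 (#34) > …
#52 wins; payment is bid #4 in the ranking = $2,790.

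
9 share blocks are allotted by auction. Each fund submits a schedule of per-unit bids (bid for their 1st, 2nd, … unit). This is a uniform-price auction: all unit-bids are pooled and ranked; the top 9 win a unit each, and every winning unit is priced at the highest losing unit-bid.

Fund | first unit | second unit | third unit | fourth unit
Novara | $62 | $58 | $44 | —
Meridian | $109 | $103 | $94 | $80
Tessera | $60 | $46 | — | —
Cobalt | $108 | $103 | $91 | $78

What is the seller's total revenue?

Total revenue: $540

Merging the schedules and taking the best 9: 109 (Meridian-1), 108 (Cobalt-1), 103 (Meridian-2), 103 (Cobalt-2), 94 (Meridian-3), 91 (Cobalt-3), 80 (Meridian-4), 78 (Cobalt-4), 62 (Novara-1)
Highest rejected unit-bid = $60.
Allocation: Cobalt 4, Meridian 4, Novara 1. Every unit priced at $60.
Revenue = 9 × 60 = $540.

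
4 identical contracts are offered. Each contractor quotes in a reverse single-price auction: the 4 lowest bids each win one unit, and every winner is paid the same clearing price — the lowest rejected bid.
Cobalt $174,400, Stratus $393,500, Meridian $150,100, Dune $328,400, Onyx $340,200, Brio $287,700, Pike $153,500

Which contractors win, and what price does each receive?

Ordering the bids: 150,100 (Meridian), 153,500 (Pike), 174,400 (Cobalt), 287,700 (Brio), 328,400 (Dune), 340,200 (Onyx), …
The 4 lowest are Meridian, Pike, Cobalt, Brio.
Lowest unsuccessful bid: $328,400 → clearing price.

Meridian, Pike, Cobalt, Brio; each is paid $328,400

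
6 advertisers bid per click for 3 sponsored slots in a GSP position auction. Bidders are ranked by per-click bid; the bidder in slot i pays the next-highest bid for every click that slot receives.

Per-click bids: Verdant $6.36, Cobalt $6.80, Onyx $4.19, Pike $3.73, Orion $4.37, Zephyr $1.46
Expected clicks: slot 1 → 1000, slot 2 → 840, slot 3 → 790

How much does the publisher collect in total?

Per-click bids in order: $6.80 (Cobalt) > $6.36 (Verdant) > $4.37 (Orion) > $4.19 (Onyx) > …
Slot 1: Cobalt pays $6.36 × 1000 = $6360.00
Slot 2: Verdant pays $4.37 × 840 = $3670.80
Slot 3: Orion pays $4.19 × 790 = $3310.10
Total = $13340.90

Total revenue: $13340.90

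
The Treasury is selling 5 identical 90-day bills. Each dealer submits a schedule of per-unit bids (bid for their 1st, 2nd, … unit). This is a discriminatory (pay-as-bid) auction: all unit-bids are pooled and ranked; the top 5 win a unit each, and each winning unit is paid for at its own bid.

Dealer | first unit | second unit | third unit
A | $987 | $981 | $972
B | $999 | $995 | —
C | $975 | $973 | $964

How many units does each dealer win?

Merging the schedules and taking the best 5: 999 (B-1), 995 (B-2), 987 (A-1), 981 (A-2), 975 (C-1)
Next rejected bid: $973 (not a price — pay-as-bid).
Allocation: A 2, B 2, C 1.

A 2, B 2, C 1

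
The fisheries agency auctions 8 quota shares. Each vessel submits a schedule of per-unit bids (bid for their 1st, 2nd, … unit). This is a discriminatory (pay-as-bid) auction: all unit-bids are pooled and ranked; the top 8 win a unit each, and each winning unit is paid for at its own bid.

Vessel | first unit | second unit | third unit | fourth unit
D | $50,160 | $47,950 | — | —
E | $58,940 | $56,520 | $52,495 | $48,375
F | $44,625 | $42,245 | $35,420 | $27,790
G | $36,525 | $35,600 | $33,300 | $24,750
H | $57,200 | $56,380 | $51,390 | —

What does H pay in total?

H pays $164,970

Merging the schedules and taking the best 8: 58,940 (E-1), 57,200 (H-1), 56,520 (E-2), 56,380 (H-2), 52,495 (E-3), 51,390 (H-3), 50,160 (D-1), 48,375 (E-4)
Next rejected bid: $47,950 (not a price — pay-as-bid).
H's winning unit-bids: 57,200 + 56,380 + 51,390 = $164,970.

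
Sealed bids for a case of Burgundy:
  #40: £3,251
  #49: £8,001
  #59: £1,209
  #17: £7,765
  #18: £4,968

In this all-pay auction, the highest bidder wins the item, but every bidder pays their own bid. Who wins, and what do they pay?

#49 pays £8,001

Rule: the highest bidder wins the item, but every bidder pays their own bid.
Bids ranked: 8,001 (#49) > 7,765 (#17) > 4,968 (#18) > 3,251 (#40) > 1,209 (#59)
#49 wins with the top bid; all bids are sunk regardless.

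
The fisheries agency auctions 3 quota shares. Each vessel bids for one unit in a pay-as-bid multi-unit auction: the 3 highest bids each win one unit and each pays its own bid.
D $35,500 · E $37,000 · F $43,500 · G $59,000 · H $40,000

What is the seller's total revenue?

Ordering the bids: 59,000 (G), 43,500 (F), 40,000 (H), 37,000 (E), 35,500 (D)
The 3 highest are G, F, H.
Total revenue = 59,000 + 43,500 + 40,000 = $142,500.

Total revenue: $142,500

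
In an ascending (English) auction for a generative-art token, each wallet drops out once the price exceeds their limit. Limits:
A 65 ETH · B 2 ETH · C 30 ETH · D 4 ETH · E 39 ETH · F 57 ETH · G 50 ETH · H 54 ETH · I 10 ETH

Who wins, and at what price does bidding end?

Sorting limits: 65 (A) > 57 (F) > 54 (H) > 50 (G) > 39 (E) > 30 (C) > …
F is the last rival to drop out, at 57 ETH; A remains and wins at that price.

A wins at 57 ETH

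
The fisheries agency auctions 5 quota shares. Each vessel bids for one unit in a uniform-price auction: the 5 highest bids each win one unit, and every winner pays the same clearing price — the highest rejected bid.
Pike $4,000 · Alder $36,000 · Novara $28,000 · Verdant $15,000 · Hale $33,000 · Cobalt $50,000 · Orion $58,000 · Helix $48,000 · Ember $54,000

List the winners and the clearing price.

Bids ranked high→low: 58,000 (Orion), 54,000 (Ember), 50,000 (Cobalt), 48,000 (Helix), 36,000 (Alder), 33,000 (Hale), 28,000 (Novara), …
Top 5: Orion, Ember, Cobalt, Helix, Alder.
Clearing price = highest rejected bid = $33,000.

Orion, Ember, Cobalt, Helix, Alder; each pays $33,000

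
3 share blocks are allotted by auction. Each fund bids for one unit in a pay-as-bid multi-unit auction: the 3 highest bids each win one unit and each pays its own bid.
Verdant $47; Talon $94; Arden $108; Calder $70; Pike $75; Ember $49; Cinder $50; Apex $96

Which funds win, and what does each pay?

Arden $108, Apex $96, Talon $94

Sorting: 108 (Arden), 96 (Apex), 94 (Talon), 75 (Pike), 70 (Calder), …
Top 3: Arden, Apex, Talon.
Each winner pays its own bid: Arden $108, Apex $96, Talon $94.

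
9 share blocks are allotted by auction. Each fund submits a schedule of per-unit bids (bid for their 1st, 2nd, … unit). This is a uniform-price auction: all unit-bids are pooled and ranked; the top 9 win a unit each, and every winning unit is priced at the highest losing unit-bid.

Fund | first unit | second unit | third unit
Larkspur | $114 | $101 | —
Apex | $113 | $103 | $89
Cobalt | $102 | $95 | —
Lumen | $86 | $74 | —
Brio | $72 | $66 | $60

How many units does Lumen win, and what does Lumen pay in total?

Merging the schedules and taking the best 9: 114 (Larkspur-1), 113 (Apex-1), 103 (Apex-2), 102 (Cobalt-1), 101 (Larkspur-2), 95 (Cobalt-2), 89 (Apex-3), 86 (Lumen-1), 74 (Lumen-2)
First bid not allocated: $72.
Lumen wins 2 unit(s) at $72 each.

Lumen: 2 units, pays $144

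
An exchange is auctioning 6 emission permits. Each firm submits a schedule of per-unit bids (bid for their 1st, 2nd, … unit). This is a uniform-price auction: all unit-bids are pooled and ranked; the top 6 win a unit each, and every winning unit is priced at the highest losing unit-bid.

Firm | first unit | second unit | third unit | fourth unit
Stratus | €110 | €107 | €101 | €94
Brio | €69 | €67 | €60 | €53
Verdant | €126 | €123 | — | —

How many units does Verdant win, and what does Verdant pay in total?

Verdant: 2 units, pays €138

Merging the schedules and taking the best 6: 126 (Verdant-1), 123 (Verdant-2), 110 (Stratus-1), 107 (Stratus-2), 101 (Stratus-3), 94 (Stratus-4)
The (k+1)-th unit-bid is €69.
Verdant wins 2 unit(s) at €69 each.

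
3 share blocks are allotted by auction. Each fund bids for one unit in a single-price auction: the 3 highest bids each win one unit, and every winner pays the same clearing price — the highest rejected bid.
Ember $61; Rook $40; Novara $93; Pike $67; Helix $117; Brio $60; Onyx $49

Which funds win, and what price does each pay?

Ordering the bids: 117 (Helix), 93 (Novara), 67 (Pike), 61 (Ember), 60 (Brio), …
Winners (3 units): Helix, Novara, Pike.
Highest unsuccessful bid: $61 → clearing price.

Helix, Novara, Pike; each pays $61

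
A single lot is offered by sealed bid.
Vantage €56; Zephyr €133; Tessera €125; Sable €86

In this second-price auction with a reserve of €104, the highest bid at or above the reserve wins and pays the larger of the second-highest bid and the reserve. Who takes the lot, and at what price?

Zephyr pays €125

Bids ranked: 133 (Zephyr) > 125 (Tessera) > 86 (Sable) > 56 (Vantage)
Zephyr has the top bid at or above the reserve (€133).
Second-highest bid €125 exceeds the reserve €104 → payment €125.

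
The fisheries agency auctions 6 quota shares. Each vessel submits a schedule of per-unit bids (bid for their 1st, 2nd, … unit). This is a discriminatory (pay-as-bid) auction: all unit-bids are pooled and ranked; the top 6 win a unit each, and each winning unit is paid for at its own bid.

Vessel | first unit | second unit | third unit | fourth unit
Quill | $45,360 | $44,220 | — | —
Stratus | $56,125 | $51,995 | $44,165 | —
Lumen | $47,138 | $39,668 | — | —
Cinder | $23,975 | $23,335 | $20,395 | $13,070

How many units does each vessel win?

Lumen 1, Quill 2, Stratus 3

All unit-bids, highest first — top 6: 56,125 (Stratus-1), 51,995 (Stratus-2), 47,138 (Lumen-1), 45,360 (Quill-1), 44,220 (Quill-2), 44,165 (Stratus-3)
Next rejected bid: $39,668 (not a price — pay-as-bid).
Allocation: Lumen 1, Quill 2, Stratus 3.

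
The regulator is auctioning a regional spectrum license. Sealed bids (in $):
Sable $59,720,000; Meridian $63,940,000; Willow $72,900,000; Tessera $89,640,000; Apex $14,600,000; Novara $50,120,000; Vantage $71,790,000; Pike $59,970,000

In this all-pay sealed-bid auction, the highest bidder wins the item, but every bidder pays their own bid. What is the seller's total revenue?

Total revenue: $482,680,000

Sorting bids: 89,640,000 (Tessera) > 72,900,000 (Willow) > 71,790,000 (Vantage) > 63,940,000 (Meridian) > 59,970,000 (Pike) > 59,720,000 (Sable) > …
Every bidder forfeits their bid regardless of winning.
Revenue = 59,720,000 + 63,940,000 + 72,900,000 + 89,640,000 + 14,600,000 + 50,120,000 + 71,790,000 + 59,970,000 = $482,680,000.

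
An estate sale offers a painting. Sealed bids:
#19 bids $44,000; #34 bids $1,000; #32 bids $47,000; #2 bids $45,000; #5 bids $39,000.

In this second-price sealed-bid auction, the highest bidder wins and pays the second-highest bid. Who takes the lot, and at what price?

#32 pays $45,000

Bids in order: 47,000 (#32) > 45,000 (#2) > 44,000 (#19) > 39,000 (#5) > 1,000 (#34)
Second-price: #32 pays #2's bid of $45,000.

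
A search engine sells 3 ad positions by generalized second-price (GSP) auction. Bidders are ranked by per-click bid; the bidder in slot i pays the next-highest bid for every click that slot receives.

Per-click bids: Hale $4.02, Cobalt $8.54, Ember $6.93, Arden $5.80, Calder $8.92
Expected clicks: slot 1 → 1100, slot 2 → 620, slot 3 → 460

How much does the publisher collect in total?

Total revenue: $16358.60

Per-click bids in order: $8.92 (Calder) > $8.54 (Cobalt) > $6.93 (Ember) > $5.80 (Arden) > …
Slot 1: Calder pays $8.54 × 1100 = $9394.00
Slot 2: Cobalt pays $6.93 × 620 = $4296.60
Slot 3: Ember pays $5.80 × 460 = $2668.00
Total = $16358.60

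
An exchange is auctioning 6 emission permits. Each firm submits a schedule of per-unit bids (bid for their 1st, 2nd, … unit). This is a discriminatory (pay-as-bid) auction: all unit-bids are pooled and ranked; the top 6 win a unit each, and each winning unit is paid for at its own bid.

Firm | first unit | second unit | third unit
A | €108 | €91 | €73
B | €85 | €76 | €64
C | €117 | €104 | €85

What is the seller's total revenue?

Total revenue: €590

Pooled unit-bids ranked (top 6): 117 (C-1), 108 (A-1), 104 (C-2), 91 (A-2), 85 (B-1), 85 (C-3)
Next rejected bid: €76 (not a price — pay-as-bid).
Each winning unit pays its own bid.
Revenue = 117 + 108 + 104 + 91 + 85 + 85 = €590.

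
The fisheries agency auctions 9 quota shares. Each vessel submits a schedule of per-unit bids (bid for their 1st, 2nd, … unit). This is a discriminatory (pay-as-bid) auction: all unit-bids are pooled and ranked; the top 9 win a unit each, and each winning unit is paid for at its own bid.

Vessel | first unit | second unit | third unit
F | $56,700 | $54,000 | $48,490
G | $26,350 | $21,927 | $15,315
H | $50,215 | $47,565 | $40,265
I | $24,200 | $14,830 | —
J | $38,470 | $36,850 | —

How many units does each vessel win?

All unit-bids, highest first — top 9: 56,700 (F-1), 54,000 (F-2), 50,215 (H-1), 48,490 (F-3), 47,565 (H-2), 40,265 (H-3), 38,470 (J-1), 36,850 (J-2), 26,350 (G-1)
Next rejected bid: $24,200 (not a price — pay-as-bid).
Allocation: F 3, G 1, H 3, J 2.

F 3, G 1, H 3, J 2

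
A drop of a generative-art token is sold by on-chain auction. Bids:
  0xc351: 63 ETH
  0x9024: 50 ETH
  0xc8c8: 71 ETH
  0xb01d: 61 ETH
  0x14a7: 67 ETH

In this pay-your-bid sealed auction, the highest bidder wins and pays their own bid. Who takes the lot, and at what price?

0xc8c8 pays 71 ETH

Pay-your-bid sealed auction: the highest bidder wins and pays their own bid.
Sorting bids: 71 (0xc8c8) > 67 (0x14a7) > 63 (0xc351) > 61 (0xb01d) > 50 (0x9024)
First-price: 0xc8c8 pays what they bid, 71 ETH.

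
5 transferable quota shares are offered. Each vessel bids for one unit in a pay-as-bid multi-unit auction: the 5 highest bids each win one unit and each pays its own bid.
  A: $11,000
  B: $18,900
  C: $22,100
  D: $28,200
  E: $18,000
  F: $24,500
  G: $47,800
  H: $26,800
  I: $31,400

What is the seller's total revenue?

Ordering the bids: 47,800 (G), 31,400 (I), 28,200 (D), 26,800 (H), 24,500 (F), 22,100 (C), 18,900 (B), …
Winners (5 units): G, I, D, H, F.
Total revenue = 47,800 + 31,400 + 28,200 + 26,800 + 24,500 = $158,700.

Total revenue: $158,700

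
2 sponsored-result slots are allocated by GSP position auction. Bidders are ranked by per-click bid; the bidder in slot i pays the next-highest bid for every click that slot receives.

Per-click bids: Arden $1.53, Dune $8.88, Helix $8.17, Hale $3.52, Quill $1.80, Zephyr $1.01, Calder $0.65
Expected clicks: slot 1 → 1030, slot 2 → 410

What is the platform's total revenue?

Total revenue: $9858.30

Ranked by bid: $8.88 (Dune) > $8.17 (Helix) > $3.52 (Hale) > …
Slot 1: Dune pays $8.17 × 1030 = $8415.10
Slot 2: Helix pays $3.52 × 410 = $1443.20
Total = $9858.30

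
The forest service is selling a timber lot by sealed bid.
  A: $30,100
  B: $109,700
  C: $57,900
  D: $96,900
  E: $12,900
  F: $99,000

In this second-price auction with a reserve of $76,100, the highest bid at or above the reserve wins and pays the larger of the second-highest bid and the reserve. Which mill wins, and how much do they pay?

Bids ranked: 109,700 (B) > 99,000 (F) > 96,900 (D) > 57,900 (C) > 30,100 (A) > 12,900 (E)
B has the top bid at or above the reserve ($109,700).
Second-highest bid $99,000 exceeds the reserve $76,100 → payment $99,000.

B pays $99,000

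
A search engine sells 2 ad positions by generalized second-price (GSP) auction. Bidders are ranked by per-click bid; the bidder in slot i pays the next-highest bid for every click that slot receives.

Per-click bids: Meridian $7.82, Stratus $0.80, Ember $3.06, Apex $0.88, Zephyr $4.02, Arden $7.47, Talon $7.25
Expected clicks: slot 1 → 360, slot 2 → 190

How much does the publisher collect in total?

Sorting advertisers: $7.82 (Meridian) > $7.47 (Arden) > $7.25 (Talon) > …
Slot 1: Meridian pays $7.47 × 360 = $2689.20
Slot 2: Arden pays $7.25 × 190 = $1377.50
Total = $4066.70

Total revenue: $4066.70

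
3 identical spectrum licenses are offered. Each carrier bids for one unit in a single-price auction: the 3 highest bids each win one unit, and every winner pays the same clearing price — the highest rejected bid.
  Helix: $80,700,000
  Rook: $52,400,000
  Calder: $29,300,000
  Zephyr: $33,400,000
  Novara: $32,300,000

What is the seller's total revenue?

Total revenue: $96,900,000

Sorting: 80,700,000 (Helix), 52,400,000 (Rook), 33,400,000 (Zephyr), 32,300,000 (Novara), 29,300,000 (Calder)
Winners (3 units): Helix, Rook, Zephyr.
Clearing price = highest rejected bid = $32,300,000.
Total revenue = 3 × $32,300,000 = $96,900,000.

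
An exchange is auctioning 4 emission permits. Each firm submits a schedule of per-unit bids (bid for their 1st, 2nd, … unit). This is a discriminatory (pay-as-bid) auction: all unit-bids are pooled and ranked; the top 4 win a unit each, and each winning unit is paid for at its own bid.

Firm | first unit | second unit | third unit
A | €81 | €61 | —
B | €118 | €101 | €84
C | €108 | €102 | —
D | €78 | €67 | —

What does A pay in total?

All unit-bids, highest first — top 4: 118 (B-1), 108 (C-1), 102 (C-2), 101 (B-2)
Next rejected bid: €84 (not a price — pay-as-bid).
A wins no units.

A pays €0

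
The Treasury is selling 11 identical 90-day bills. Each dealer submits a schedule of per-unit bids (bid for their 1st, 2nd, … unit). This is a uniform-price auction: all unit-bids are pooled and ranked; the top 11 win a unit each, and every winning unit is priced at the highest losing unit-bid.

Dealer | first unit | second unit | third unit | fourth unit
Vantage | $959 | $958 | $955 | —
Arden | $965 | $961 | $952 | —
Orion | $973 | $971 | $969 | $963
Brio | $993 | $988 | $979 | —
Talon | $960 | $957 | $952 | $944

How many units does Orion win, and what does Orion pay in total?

Pooled unit-bids ranked (top 11): 993 (Brio-1), 988 (Brio-2), 979 (Brio-3), 973 (Orion-1), 971 (Orion-2), 969 (Orion-3), 965 (Arden-1), 963 (Orion-4), 961 (Arden-2), 960 (Talon-1), 959 (Vantage-1)
The (k+1)-th unit-bid is $958.
Orion wins 4 unit(s) at $958 each.

Orion: 4 units, pays $3,832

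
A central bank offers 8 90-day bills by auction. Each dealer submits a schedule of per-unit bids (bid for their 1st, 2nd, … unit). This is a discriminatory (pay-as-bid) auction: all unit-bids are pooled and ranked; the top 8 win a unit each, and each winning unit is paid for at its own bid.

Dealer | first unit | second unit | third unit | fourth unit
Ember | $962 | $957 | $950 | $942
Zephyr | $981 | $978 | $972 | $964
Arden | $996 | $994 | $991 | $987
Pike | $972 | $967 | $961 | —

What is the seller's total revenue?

Total revenue: $7,871

Merging the schedules and taking the best 8: 996 (Arden-1), 994 (Arden-2), 991 (Arden-3), 987 (Arden-4), 981 (Zephyr-1), 978 (Zephyr-2), 972 (Zephyr-3), 972 (Pike-1)
Next rejected bid: $967 (not a price — pay-as-bid).
Each winning unit pays its own bid.
Revenue = 996 + 994 + 991 + 987 + 981 + 978 + 972 + 972 = $7,871.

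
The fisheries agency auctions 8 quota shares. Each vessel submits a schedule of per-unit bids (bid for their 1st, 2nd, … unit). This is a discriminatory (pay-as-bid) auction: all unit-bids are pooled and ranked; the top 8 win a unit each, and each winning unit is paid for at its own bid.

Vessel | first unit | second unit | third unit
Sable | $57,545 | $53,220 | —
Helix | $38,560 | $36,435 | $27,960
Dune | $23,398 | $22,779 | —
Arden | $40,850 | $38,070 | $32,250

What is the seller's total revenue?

Total revenue: $324,890

All unit-bids, highest first — top 8: 57,545 (Sable-1), 53,220 (Sable-2), 40,850 (Arden-1), 38,560 (Helix-1), 38,070 (Arden-2), 36,435 (Helix-2), 32,250 (Arden-3), 27,960 (Helix-3)
Next rejected bid: $23,398 (not a price — pay-as-bid).
Each winning unit pays its own bid.
Revenue = 57,545 + 53,220 + 40,850 + 38,560 + 38,070 + 36,435 + 32,250 + 27,960 = $324,890.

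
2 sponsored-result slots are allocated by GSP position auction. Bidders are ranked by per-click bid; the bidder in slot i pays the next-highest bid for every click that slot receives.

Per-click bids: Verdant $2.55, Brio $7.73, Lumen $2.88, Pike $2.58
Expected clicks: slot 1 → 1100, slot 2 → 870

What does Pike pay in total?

Pike pays $0.00

Ranked by bid: $7.73 (Brio) > $2.88 (Lumen) > $2.58 (Pike) > …
Pike ranks below slot 2 → no slot, pays nothing.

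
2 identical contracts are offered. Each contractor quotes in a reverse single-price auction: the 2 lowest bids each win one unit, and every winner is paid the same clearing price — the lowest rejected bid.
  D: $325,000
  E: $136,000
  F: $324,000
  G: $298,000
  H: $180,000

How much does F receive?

F is paid $0

Ordering the bids: 136,000 (E), 180,000 (H), 298,000 (G), 324,000 (F), …
The 2 lowest are E, H.
Lowest unsuccessful bid: $298,000 → clearing price.
F does not win → is paid $0.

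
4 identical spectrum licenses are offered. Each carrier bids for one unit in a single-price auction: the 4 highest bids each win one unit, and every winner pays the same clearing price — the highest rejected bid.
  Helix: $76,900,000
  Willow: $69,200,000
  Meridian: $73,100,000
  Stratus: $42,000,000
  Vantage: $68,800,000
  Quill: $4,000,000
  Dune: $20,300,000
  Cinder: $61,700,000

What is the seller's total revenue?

Total revenue: $246,800,000

Ordering the bids: 76,900,000 (Helix), 73,100,000 (Meridian), 69,200,000 (Willow), 68,800,000 (Vantage), 61,700,000 (Cinder), 42,000,000 (Stratus), …
Top 4: Helix, Meridian, Willow, Vantage.
First losing bid is Cinder's $61,700,000, which sets the uniform price.
Total revenue = 4 × $61,700,000 = $246,800,000.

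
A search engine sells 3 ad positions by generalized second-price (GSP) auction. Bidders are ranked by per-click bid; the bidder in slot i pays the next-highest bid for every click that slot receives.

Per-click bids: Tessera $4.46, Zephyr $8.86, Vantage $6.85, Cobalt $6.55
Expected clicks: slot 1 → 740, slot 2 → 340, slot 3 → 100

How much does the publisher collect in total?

Total revenue: $7742.00

Ranked by bid: $8.86 (Zephyr) > $6.85 (Vantage) > $6.55 (Cobalt) > $4.46 (Tessera)
Slot 1: Zephyr pays $6.85 × 740 = $5069.00
Slot 2: Vantage pays $6.55 × 340 = $2227.00
Slot 3: Cobalt pays $4.46 × 100 = $446.00
Total = $7742.00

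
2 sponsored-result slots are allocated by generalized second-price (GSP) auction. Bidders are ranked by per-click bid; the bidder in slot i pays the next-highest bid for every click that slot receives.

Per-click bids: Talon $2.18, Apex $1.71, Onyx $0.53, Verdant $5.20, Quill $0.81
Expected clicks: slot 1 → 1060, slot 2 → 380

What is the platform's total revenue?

Total revenue: $2960.60

Sorting advertisers: $5.20 (Verdant) > $2.18 (Talon) > $1.71 (Apex) > …
Slot 1: Verdant pays $2.18 × 1060 = $2310.80
Slot 2: Talon pays $1.71 × 380 = $649.80
Total = $2960.60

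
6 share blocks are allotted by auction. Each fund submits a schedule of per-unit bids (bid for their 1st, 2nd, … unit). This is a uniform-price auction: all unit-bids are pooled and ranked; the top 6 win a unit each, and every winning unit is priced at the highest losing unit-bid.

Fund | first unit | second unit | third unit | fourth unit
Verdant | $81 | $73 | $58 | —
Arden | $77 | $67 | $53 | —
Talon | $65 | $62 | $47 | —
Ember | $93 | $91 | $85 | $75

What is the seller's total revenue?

Total revenue: $438

Pooled unit-bids ranked (top 6): 93 (Ember-1), 91 (Ember-2), 85 (Ember-3), 81 (Verdant-1), 77 (Arden-1), 75 (Ember-4)
Highest rejected unit-bid = $73.
Allocation: Arden 1, Ember 4, Verdant 1. Every unit priced at $73.
Revenue = 6 × 73 = $438.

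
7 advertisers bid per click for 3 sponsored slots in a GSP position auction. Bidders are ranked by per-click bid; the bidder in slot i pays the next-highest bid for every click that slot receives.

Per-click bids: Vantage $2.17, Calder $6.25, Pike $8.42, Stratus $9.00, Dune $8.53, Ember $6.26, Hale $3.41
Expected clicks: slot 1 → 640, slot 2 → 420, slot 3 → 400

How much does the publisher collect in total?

Total revenue: $11499.60

Per-click bids in order: $9.00 (Stratus) > $8.53 (Dune) > $8.42 (Pike) > $6.26 (Ember) > …
Slot 1: Stratus pays $8.53 × 640 = $5459.20
Slot 2: Dune pays $8.42 × 420 = $3536.40
Slot 3: Pike pays $6.26 × 400 = $2504.00
Total = $11499.60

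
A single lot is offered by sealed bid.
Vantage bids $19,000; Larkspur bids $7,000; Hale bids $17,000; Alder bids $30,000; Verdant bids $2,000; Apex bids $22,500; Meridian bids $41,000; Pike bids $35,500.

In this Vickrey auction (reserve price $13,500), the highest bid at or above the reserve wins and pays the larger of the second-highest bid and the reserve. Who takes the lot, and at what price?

Meridian pays $35,500

Sorting bids: 41,000 (Meridian) > 35,500 (Pike) > 30,000 (Alder) > 22,500 (Apex) > 19,000 (Vantage) > 17,000 (Hale) > …
Meridian has the top bid at or above the reserve ($41,000).
Second-highest bid $35,500 exceeds the reserve $13,500 → payment $35,500.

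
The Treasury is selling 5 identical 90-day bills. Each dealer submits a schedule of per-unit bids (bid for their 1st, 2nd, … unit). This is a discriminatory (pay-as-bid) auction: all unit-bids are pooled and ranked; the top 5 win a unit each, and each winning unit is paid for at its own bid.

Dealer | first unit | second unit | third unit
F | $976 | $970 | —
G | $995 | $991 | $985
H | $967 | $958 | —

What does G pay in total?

G pays $2,971

Merging the schedules and taking the best 5: 995 (G-1), 991 (G-2), 985 (G-3), 976 (F-1), 970 (F-2)
Next rejected bid: $967 (not a price — pay-as-bid).
G's winning unit-bids: 995 + 991 + 985 = $2,971.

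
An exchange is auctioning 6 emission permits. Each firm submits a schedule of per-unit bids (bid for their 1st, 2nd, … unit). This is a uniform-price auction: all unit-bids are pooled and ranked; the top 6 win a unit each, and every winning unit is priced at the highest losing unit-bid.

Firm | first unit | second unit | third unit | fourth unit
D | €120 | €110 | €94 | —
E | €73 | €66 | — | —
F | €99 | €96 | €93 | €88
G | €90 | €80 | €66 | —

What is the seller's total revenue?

Pooled unit-bids ranked (top 6): 120 (D-1), 110 (D-2), 99 (F-1), 96 (F-2), 94 (D-3), 93 (F-3)
The (k+1)-th unit-bid is €90.
Allocation: D 3, F 3. Every unit priced at €90.
Revenue = 6 × 90 = €540.

Total revenue: €540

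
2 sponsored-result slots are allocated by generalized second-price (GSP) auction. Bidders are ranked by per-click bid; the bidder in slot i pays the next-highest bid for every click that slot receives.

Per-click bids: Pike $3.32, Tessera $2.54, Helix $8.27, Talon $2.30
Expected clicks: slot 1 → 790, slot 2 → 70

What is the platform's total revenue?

Ranked by bid: $8.27 (Helix) > $3.32 (Pike) > $2.54 (Tessera) > …
Slot 1: Helix pays $3.32 × 790 = $2622.80
Slot 2: Pike pays $2.54 × 70 = $177.80
Total = $2800.60

Total revenue: $2800.60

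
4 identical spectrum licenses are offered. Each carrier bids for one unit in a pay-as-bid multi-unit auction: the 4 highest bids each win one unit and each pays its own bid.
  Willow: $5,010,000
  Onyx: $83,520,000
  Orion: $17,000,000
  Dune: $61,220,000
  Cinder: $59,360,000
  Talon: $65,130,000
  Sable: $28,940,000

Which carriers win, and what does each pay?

Onyx $83,520,000, Talon $65,130,000, Dune $61,220,000, Cinder $59,360,000

Bids ranked high→low: 83,520,000 (Onyx), 65,130,000 (Talon), 61,220,000 (Dune), 59,360,000 (Cinder), 28,940,000 (Sable), 17,000,000 (Orion), …
The 4 highest are Onyx, Talon, Dune, Cinder.
Each winner pays its own bid: Onyx $83,520,000, Talon $65,130,000, Dune $61,220,000, Cinder $59,360,000.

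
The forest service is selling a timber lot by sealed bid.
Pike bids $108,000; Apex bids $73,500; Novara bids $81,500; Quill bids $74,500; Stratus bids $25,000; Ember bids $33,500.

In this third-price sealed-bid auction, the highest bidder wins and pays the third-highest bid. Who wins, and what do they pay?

Third-price sealed-bid auction: the highest bidder wins and pays the third-highest bid.
Sorting bids: 108,000 (Pike) > 81,500 (Novara) > 74,500 (Quill) > 73,500 (Apex) > 33,500 (Ember) > 25,000 (Stratus)
Pike is highest; pays the third-highest bid, $74,500.

Pike pays $74,500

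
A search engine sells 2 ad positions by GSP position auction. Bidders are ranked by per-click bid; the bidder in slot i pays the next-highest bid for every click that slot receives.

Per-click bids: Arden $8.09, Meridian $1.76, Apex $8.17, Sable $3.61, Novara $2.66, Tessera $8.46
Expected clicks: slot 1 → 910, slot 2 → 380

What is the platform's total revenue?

Per-click bids in order: $8.46 (Tessera) > $8.17 (Apex) > $8.09 (Arden) > …
Slot 1: Tessera pays $8.17 × 910 = $7434.70
Slot 2: Apex pays $8.09 × 380 = $3074.20
Total = $10508.90

Total revenue: $10508.90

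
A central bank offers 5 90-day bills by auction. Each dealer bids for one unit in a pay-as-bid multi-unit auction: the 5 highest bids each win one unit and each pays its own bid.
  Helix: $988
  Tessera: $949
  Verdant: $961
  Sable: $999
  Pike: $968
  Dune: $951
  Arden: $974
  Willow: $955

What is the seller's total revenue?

Total revenue: $4,890

Sorting: 999 (Sable), 988 (Helix), 974 (Arden), 968 (Pike), 961 (Verdant), 955 (Willow), 951 (Dune), …
The 5 highest are Sable, Helix, Arden, Pike, Verdant.
Total revenue = 999 + 988 + 974 + 968 + 961 = $4,890.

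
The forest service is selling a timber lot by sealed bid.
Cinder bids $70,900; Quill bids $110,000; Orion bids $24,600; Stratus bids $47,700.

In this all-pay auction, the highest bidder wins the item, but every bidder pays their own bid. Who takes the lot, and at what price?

Bids ranked: 110,000 (Quill) > 70,900 (Cinder) > 47,700 (Stratus) > 24,600 (Orion)
Quill is highest and takes the item; every bidder forfeits their bid.

Quill pays $110,000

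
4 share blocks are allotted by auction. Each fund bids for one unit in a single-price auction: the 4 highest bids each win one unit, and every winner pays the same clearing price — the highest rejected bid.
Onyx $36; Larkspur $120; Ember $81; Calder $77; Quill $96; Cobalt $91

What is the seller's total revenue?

Sorting: 120 (Larkspur), 96 (Quill), 91 (Cobalt), 81 (Ember), 77 (Calder), 36 (Onyx)
Winners (4 units): Larkspur, Quill, Cobalt, Ember.
First losing bid is Calder's $77, which sets the uniform price.
Total revenue = 4 × $77 = $308.

Total revenue: $308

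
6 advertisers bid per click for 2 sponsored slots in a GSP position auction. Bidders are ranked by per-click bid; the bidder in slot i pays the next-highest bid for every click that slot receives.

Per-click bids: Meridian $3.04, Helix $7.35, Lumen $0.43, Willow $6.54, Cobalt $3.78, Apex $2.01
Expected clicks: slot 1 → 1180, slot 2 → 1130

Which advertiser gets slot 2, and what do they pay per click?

Per-click bids in order: $7.35 (Helix) > $6.54 (Willow) > $3.78 (Cobalt) > …
Slot 2 goes to the second-ranked bidder, Willow, who pays the next bid down: $3.78/click.

Willow; $3.78 per click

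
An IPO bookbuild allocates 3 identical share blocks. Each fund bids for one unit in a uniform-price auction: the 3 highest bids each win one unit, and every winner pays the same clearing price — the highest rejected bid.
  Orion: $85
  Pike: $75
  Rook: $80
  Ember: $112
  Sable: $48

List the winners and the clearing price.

Sorting: 112 (Ember), 85 (Orion), 80 (Rook), 75 (Pike), 48 (Sable)
The 3 highest are Ember, Orion, Rook.
Clearing price = highest rejected bid = $75.

Ember, Orion, Rook; each pays $75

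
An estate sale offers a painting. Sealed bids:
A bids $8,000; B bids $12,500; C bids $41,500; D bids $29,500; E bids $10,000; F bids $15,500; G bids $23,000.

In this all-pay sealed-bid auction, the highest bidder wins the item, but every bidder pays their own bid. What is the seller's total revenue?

Bids in order: 41,500 (C) > 29,500 (D) > 23,000 (G) > 15,500 (F) > 12,500 (B) > 10,000 (E) > …
C wins with the top bid; all bids are sunk regardless.
Every bidder forfeits their bid regardless of winning.
Revenue = 8,000 + 12,500 + 41,500 + 29,500 + 10,000 + 15,500 + 23,000 = $140,000.

Total revenue: $140,000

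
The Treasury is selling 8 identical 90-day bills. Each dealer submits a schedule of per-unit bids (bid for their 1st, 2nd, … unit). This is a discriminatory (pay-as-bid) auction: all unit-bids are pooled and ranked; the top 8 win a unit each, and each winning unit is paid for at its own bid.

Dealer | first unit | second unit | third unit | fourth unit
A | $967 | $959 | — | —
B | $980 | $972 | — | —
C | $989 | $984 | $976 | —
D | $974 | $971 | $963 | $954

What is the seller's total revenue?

Merging the schedules and taking the best 8: 989 (C-1), 984 (C-2), 980 (B-1), 976 (C-3), 974 (D-1), 972 (B-2), 971 (D-2), 967 (A-1)
Next rejected bid: $963 (not a price — pay-as-bid).
Each winning unit pays its own bid.
Revenue = 989 + 984 + 980 + 976 + 974 + 972 + 971 + 967 = $7,813.

Total revenue: $7,813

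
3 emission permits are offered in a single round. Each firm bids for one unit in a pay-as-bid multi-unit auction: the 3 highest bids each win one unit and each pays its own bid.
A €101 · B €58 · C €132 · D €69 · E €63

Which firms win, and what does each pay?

C €132, A €101, D €69

Sorting: 132 (C), 101 (A), 69 (D), 63 (E), 58 (B)
Winners (3 units): C, A, D.
Each winner pays its own bid: C €132, A €101, D €69.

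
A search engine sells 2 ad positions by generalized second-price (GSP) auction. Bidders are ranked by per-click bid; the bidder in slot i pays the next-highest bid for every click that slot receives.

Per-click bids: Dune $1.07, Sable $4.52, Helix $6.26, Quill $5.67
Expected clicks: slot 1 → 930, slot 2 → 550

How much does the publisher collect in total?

Total revenue: $7759.10

Sorting advertisers: $6.26 (Helix) > $5.67 (Quill) > $4.52 (Sable) > …
Slot 1: Helix pays $5.67 × 930 = $5273.10
Slot 2: Quill pays $4.52 × 550 = $2486.00
Total = $7759.10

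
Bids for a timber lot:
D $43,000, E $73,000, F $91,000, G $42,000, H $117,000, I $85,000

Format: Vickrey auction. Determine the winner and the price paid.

Vickrey auction: the highest bidder wins and pays the second-highest bid.
Bids in order: 117,000 (H) > 91,000 (F) > 85,000 (I) > 73,000 (E) > 43,000 (D) > 42,000 (G)
H wins with the highest bid; price is set by the runner-up at $91,000.

H pays $91,000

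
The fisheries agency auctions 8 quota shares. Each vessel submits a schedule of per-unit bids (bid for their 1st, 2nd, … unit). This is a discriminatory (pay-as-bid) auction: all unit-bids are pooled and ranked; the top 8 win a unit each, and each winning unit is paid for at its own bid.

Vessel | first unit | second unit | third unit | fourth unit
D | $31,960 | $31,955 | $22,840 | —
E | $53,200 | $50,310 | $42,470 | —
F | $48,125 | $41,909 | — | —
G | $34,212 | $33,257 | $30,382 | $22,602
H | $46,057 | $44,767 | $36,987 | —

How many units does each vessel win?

E 3, F 2, H 3

All unit-bids, highest first — top 8: 53,200 (E-1), 50,310 (E-2), 48,125 (F-1), 46,057 (H-1), 44,767 (H-2), 42,470 (E-3), 41,909 (F-2), 36,987 (H-3)
Next rejected bid: $34,212 (not a price — pay-as-bid).
Allocation: E 3, F 2, H 3.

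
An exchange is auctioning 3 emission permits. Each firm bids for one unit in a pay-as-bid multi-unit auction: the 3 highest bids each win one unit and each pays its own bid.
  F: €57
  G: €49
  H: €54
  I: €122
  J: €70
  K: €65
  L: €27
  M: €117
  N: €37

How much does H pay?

H pays €0

Ordering the bids: 122 (I), 117 (M), 70 (J), 65 (K), 57 (F), …
Winners (3 units): I, M, J.
H does not win → €0.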